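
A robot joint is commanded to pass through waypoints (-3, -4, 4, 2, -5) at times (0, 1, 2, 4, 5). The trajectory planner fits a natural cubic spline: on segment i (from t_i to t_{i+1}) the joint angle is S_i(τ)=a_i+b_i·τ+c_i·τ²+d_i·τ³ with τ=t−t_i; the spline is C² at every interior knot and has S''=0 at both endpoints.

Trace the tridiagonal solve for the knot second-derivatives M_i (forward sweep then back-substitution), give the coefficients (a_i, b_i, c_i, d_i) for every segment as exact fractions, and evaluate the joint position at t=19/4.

Δ: Δ0=-1, Δ1=8, Δ2=-1, Δ3=-7
row 1: diag=4, rhs=54; c'=1/4, d'=27/2
row 2: denom=6−1·1/4=23/4; d'=(-54−1·27/2)/(23/4)=-270/23
row 3: denom=6−2·8/23=122/23; d'=(-36−2·-270/23)/(122/23)=-144/61
back: M3=-144/61
back: M2=-270/23−8/23·-144/61=-666/61
back: M1=27/2−1/4·-666/61=990/61
M: M0=0, M1=990/61, M2=-666/61, M3=-144/61, M4=0
seg 0: a=-3, c=M0/2=0, d=(M1−M0)/(6·1)=165/61, b=Δ0−h0·(2M0+M1)/6=-226/61
seg 1: a=-4, c=M1/2=495/61, d=(M2−M1)/(6·1)=-276/61, b=Δ1−h1·(2M1+M2)/6=269/61
seg 2: a=4, c=M2/2=-333/61, d=(M3−M2)/(6·2)=87/122, b=Δ2−h2·(2M2+M3)/6=431/61
seg 3: a=2, c=M3/2=-72/61, d=(M4−M3)/(6·1)=24/61, b=Δ3−h3·(2M3+M4)/6=-379/61
t_q=19/4 → seg 3, τ=3/4; S=2+-379/61·τ+-72/61·τ²+24/61·τ³=-1541/488

  seg 0: a=-3 b=-226/61 c=0 d=165/61
  seg 1: a=-4 b=269/61 c=495/61 d=-276/61
  seg 2: a=4 b=431/61 c=-333/61 d=87/122
  seg 3: a=2 b=-379/61 c=-72/61 d=24/61
S(19/4) = -1541/488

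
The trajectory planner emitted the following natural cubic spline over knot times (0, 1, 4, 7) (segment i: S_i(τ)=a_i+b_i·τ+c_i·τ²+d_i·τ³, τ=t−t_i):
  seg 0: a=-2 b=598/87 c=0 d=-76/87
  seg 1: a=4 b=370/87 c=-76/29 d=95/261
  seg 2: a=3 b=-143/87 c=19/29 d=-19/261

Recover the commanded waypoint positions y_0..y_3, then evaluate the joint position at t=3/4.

y_0=-2 y_1=4 y_2=3 y_3=2
S(3/4) = 1293/464

y_0 = S_0(0) = a_0 = -2
y_1 = S_1(0) = a_1 = 4
y_2 = S_2(0) = a_2 = 3
y_3 = S_2(3) = 2
t_q=3/4 is in segment 0 (τ=3/4); S_0(τ)=1293/464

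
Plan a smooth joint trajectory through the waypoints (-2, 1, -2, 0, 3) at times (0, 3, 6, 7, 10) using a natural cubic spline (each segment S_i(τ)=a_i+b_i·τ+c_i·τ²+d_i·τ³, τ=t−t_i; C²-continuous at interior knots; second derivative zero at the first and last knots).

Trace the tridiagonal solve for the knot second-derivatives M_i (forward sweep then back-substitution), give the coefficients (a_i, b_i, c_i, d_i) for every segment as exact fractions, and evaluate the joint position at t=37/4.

  seg 0: a=-2 b=143/76 c=0 d=-67/684
  seg 1: a=1 b=-29/38 c=-67/76 d=61/228
  seg 2: a=-2 b=89/76 c=29/19 d=-53/76
  seg 3: a=0 b=81/38 c=-43/76 d=43/684
S(37/4) = 12879/4864

Δ: Δ0=1, Δ1=-1, Δ2=2, Δ3=1
row 1: diag=12, rhs=-12; c'=1/4, d'=-1
row 2: denom=8−3·1/4=29/4; d'=(18−3·-1)/(29/4)=84/29
row 3: denom=8−1·4/29=228/29; d'=(-6−1·84/29)/(228/29)=-43/38
back: M3=-43/38
back: M2=84/29−4/29·-43/38=58/19
back: M1=-1−1/4·58/19=-67/38
M: M0=0, M1=-67/38, M2=58/19, M3=-43/38, M4=0
seg 0: a=-2, c=M0/2=0, d=(M1−M0)/(6·3)=-67/684, b=Δ0−h0·(2M0+M1)/6=143/76
seg 1: a=1, c=M1/2=-67/76, d=(M2−M1)/(6·3)=61/228, b=Δ1−h1·(2M1+M2)/6=-29/38
seg 2: a=-2, c=M2/2=29/19, d=(M3−M2)/(6·1)=-53/76, b=Δ2−h2·(2M2+M3)/6=89/76
seg 3: a=0, c=M3/2=-43/76, d=(M4−M3)/(6·3)=43/684, b=Δ3−h3·(2M3+M4)/6=81/38
t_q=37/4 → seg 3, τ=9/4; S=0+81/38·τ+-43/76·τ²+43/684·τ³=12879/4864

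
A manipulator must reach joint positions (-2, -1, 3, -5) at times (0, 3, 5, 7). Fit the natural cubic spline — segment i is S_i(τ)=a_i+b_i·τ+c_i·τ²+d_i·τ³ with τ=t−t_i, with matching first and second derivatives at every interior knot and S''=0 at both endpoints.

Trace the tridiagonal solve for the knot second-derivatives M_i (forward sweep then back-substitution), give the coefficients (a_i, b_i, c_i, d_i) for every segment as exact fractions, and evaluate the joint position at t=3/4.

Δ: Δ0=1/3, Δ1=2, Δ2=-4
row 1: diag=10, rhs=10; c'=1/5, d'=1
row 2: denom=8−2·1/5=38/5; d'=(-36−2·1)/(38/5)=-5
back: M2=-5
back: M1=1−1/5·-5=2
M: M0=0, M1=2, M2=-5, M3=0
seg 0: a=-2, c=M0/2=0, d=(M1−M0)/(6·3)=1/9, b=Δ0−h0·(2M0+M1)/6=-2/3
seg 1: a=-1, c=M1/2=1, d=(M2−M1)/(6·2)=-7/12, b=Δ1−h1·(2M1+M2)/6=7/3
seg 2: a=3, c=M2/2=-5/2, d=(M3−M2)/(6·2)=5/12, b=Δ2−h2·(2M2+M3)/6=-2/3
t_q=3/4 → seg 0, τ=3/4; S=-2+-2/3·τ+0·τ²+1/9·τ³=-157/64

  seg 0: a=-2 b=-2/3 c=0 d=1/9
  seg 1: a=-1 b=7/3 c=1 d=-7/12
  seg 2: a=3 b=-2/3 c=-5/2 d=5/12
S(3/4) = -157/64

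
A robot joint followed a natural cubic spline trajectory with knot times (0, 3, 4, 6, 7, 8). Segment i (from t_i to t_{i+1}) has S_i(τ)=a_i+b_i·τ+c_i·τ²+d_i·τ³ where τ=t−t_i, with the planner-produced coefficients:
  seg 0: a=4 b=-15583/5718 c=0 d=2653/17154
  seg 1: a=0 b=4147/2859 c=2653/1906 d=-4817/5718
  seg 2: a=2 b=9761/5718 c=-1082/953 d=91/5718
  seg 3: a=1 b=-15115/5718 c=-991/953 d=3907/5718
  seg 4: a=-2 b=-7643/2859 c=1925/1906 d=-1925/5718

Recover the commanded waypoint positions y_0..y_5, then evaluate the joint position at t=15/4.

y_0 = S_0(0) = a_0 = 4
y_1 = S_1(0) = a_1 = 0
y_2 = S_2(0) = a_2 = 2
y_3 = S_3(0) = a_3 = 1
y_4 = S_4(0) = a_4 = -2
y_5 = S_4(1) = -4
t_q=15/4 is in segment 1 (τ=3/4); S_1(τ)=184859/121984

y_0=4 y_1=0 y_2=2 y_3=1 y_4=-2 y_5=-4
S(15/4) = 184859/121984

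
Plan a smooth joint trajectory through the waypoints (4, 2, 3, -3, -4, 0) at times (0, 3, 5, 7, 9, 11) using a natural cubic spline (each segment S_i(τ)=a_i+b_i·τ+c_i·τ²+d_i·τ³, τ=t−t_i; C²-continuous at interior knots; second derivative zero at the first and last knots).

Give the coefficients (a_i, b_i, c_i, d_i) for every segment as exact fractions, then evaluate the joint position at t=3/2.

Δ: Δ0=-2/3, Δ1=1/2, Δ2=-3, Δ3=-1/2, Δ4=2
row 1: diag=10, rhs=7; c'=1/5, d'=7/10
row 2: denom=8−2·1/5=38/5; d'=(-21−2·7/10)/(38/5)=-56/19
row 3: denom=8−2·5/19=142/19; d'=(15−2·-56/19)/(142/19)=397/142
row 4: denom=8−2·19/71=530/71; d'=(15−2·397/142)/(530/71)=334/265
back: M4=334/265
back: M3=397/142−19/71·334/265=1303/530
back: M2=-56/19−5/19·1303/530=-381/106
back: M1=7/10−1/5·-381/106=376/265
M: M0=0, M1=376/265, M2=-381/106, M3=1303/530, M4=334/265, M5=0
seg 0: a=4, c=M0/2=0, d=(M1−M0)/(6·3)=188/2385, b=Δ0−h0·(2M0+M1)/6=-1094/795
seg 1: a=2, c=M1/2=188/265, d=(M2−M1)/(6·2)=-2657/6360, b=Δ1−h1·(2M1+M2)/6=598/795
seg 2: a=3, c=M2/2=-381/212, d=(M3−M2)/(6·2)=401/795, b=Δ2−h2·(2M2+M3)/6=-2263/1590
seg 3: a=-3, c=M3/2=1303/1060, d=(M4−M3)/(6·2)=-127/1272, b=Δ3−h3·(2M3+M4)/6=-4069/1590
seg 4: a=-4, c=M4/2=167/265, d=(M5−M4)/(6·2)=-167/1590, b=Δ4−h4·(2M4+M5)/6=922/795
t_q=3/2 → seg 0, τ=3/2; S=4+-1094/795·τ+0·τ²+188/2385·τ³=1167/530

  seg 0: a=4 b=-1094/795 c=0 d=188/2385
  seg 1: a=2 b=598/795 c=188/265 d=-2657/6360
  seg 2: a=3 b=-2263/1590 c=-381/212 d=401/795
  seg 3: a=-3 b=-4069/1590 c=1303/1060 d=-127/1272
  seg 4: a=-4 b=922/795 c=167/265 d=-167/1590
S(3/2) = 1167/530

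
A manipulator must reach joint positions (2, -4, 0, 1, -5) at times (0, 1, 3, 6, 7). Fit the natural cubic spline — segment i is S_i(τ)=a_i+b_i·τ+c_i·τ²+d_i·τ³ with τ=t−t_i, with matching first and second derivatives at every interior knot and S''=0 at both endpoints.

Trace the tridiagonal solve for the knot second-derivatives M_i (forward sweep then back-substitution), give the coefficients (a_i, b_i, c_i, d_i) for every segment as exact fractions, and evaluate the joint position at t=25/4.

Δ: Δ0=-6, Δ1=2, Δ2=1/3, Δ3=-6
row 1: diag=6, rhs=48; c'=1/3, d'=8
row 2: denom=10−2·1/3=28/3; d'=(-10−2·8)/(28/3)=-39/14
row 3: denom=8−3·9/28=197/28; d'=(-38−3·-39/14)/(197/28)=-830/197
back: M3=-830/197
back: M2=-39/14−9/28·-830/197=-282/197
back: M1=8−1/3·-282/197=1670/197
M: M0=0, M1=1670/197, M2=-282/197, M3=-830/197, M4=0
seg 0: a=2, c=M0/2=0, d=(M1−M0)/(6·1)=835/591, b=Δ0−h0·(2M0+M1)/6=-4381/591
seg 1: a=-4, c=M1/2=835/197, d=(M2−M1)/(6·2)=-488/591, b=Δ1−h1·(2M1+M2)/6=-1876/591
seg 2: a=0, c=M2/2=-141/197, d=(M3−M2)/(6·3)=-274/1773, b=Δ2−h2·(2M2+M3)/6=2288/591
seg 3: a=1, c=M3/2=-415/197, d=(M4−M3)/(6·1)=415/591, b=Δ3−h3·(2M3+M4)/6=-2716/591
t_q=25/4 → seg 3, τ=1/4; S=1+-2716/591·τ+-415/197·τ²+415/591·τ³=-3399/12608

  seg 0: a=2 b=-4381/591 c=0 d=835/591
  seg 1: a=-4 b=-1876/591 c=835/197 d=-488/591
  seg 2: a=0 b=2288/591 c=-141/197 d=-274/1773
  seg 3: a=1 b=-2716/591 c=-415/197 d=415/591
S(25/4) = -3399/12608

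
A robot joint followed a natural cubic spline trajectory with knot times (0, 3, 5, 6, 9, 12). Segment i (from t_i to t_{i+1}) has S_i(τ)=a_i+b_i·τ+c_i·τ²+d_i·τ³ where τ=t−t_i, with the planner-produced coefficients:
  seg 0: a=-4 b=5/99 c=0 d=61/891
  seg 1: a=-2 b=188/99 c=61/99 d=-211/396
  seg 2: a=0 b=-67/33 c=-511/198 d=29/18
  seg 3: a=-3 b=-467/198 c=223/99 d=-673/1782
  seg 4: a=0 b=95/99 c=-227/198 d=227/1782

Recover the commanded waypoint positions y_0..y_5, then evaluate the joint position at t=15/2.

y_0 = S_0(0) = a_0 = -4
y_1 = S_1(0) = a_1 = -2
y_2 = S_2(0) = a_2 = 0
y_3 = S_3(0) = a_3 = -3
y_4 = S_4(0) = a_4 = 0
y_5 = S_4(3) = -4
t_q=15/2 is in segment 3 (τ=3/2); S_3(τ)=-483/176

y_0=-4 y_1=-2 y_2=0 y_3=-3 y_4=0 y_5=-4
S(15/2) = -483/176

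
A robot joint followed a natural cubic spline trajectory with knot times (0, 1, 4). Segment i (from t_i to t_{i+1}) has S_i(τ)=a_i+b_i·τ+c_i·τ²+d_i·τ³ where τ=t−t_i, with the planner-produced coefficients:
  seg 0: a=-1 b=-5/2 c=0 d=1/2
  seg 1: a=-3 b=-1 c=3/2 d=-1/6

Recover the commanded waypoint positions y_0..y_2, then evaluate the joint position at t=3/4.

y_0=-1 y_1=-3 y_2=3
S(3/4) = -341/128

y_0 = S_0(0) = a_0 = -1
y_1 = S_1(0) = a_1 = -3
y_2 = S_1(3) = 3
t_q=3/4 is in segment 0 (τ=3/4); S_0(τ)=-341/128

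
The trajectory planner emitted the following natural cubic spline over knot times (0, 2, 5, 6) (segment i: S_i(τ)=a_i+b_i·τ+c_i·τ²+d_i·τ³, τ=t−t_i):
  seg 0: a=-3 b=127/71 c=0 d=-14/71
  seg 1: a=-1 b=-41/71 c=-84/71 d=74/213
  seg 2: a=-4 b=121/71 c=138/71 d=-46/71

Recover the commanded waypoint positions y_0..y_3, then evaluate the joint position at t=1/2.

y_0 = S_0(0) = a_0 = -3
y_1 = S_1(0) = a_1 = -1
y_2 = S_2(0) = a_2 = -4
y_3 = S_2(1) = -1
t_q=1/2 is in segment 0 (τ=1/2); S_0(τ)=-605/284

y_0=-3 y_1=-1 y_2=-4 y_3=-1
S(1/2) = -605/284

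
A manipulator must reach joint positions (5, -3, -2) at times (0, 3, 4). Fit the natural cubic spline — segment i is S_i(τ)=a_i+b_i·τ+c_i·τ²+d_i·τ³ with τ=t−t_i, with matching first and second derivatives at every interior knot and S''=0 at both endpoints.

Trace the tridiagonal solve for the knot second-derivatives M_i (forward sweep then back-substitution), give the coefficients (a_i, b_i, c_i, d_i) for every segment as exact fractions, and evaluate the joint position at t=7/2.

  seg 0: a=5 b=-97/24 c=0 d=11/72
  seg 1: a=-3 b=1/12 c=11/8 d=-11/24
S(7/2) = -171/64

Δ: Δ0=-8/3, Δ1=1
row 1: diag=8, rhs=22; c'=1/8, d'=11/4
back: M1=11/4
M: M0=0, M1=11/4, M2=0
seg 0: a=5, c=M0/2=0, d=(M1−M0)/(6·3)=11/72, b=Δ0−h0·(2M0+M1)/6=-97/24
seg 1: a=-3, c=M1/2=11/8, d=(M2−M1)/(6·1)=-11/24, b=Δ1−h1·(2M1+M2)/6=1/12
t_q=7/2 → seg 1, τ=1/2; S=-3+1/12·τ+11/8·τ²+-11/24·τ³=-171/64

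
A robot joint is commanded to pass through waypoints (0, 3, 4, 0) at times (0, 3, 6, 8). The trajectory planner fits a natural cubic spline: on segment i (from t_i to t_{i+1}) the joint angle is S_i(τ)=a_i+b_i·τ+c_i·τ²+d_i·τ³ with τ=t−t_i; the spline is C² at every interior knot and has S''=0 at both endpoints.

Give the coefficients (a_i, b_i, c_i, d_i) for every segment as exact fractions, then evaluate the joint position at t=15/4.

Δ: Δ0=1, Δ1=1/3, Δ2=-2
row 1: diag=12, rhs=-4; c'=1/4, d'=-1/3
row 2: denom=10−3·1/4=37/4; d'=(-14−3·-1/3)/(37/4)=-52/37
back: M2=-52/37
back: M1=-1/3−1/4·-52/37=2/111
M: M0=0, M1=2/111, M2=-52/37, M3=0
seg 0: a=0, c=M0/2=0, d=(M1−M0)/(6·3)=1/999, b=Δ0−h0·(2M0+M1)/6=110/111
seg 1: a=3, c=M1/2=1/111, d=(M2−M1)/(6·3)=-79/999, b=Δ1−h1·(2M1+M2)/6=113/111
seg 2: a=4, c=M2/2=-26/37, d=(M3−M2)/(6·2)=13/111, b=Δ2−h2·(2M2+M3)/6=-118/111
t_q=15/4 → seg 1, τ=3/4; S=3+113/111·τ+1/111·τ²+-79/999·τ³=8845/2368

  seg 0: a=0 b=110/111 c=0 d=1/999
  seg 1: a=3 b=113/111 c=1/111 d=-79/999
  seg 2: a=4 b=-118/111 c=-26/37 d=13/111
S(15/4) = 8845/2368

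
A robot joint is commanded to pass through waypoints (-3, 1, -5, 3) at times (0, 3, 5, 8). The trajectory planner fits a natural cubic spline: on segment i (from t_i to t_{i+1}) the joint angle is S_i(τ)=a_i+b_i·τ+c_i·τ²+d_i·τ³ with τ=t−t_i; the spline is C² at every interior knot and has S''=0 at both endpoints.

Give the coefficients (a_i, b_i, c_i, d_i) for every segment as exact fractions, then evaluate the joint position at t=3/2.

Δ: Δ0=4/3, Δ1=-3, Δ2=8/3
row 1: diag=10, rhs=-26; c'=1/5, d'=-13/5
row 2: denom=10−2·1/5=48/5; d'=(34−2·-13/5)/(48/5)=49/12
back: M2=49/12
back: M1=-13/5−1/5·49/12=-41/12
M: M0=0, M1=-41/12, M2=49/12, M3=0
seg 0: a=-3, c=M0/2=0, d=(M1−M0)/(6·3)=-41/216, b=Δ0−h0·(2M0+M1)/6=73/24
seg 1: a=1, c=M1/2=-41/24, d=(M2−M1)/(6·2)=5/8, b=Δ1−h1·(2M1+M2)/6=-25/12
seg 2: a=-5, c=M2/2=49/24, d=(M3−M2)/(6·3)=-49/216, b=Δ2−h2·(2M2+M3)/6=-17/12
t_q=3/2 → seg 0, τ=3/2; S=-3+73/24·τ+0·τ²+-41/216·τ³=59/64

  seg 0: a=-3 b=73/24 c=0 d=-41/216
  seg 1: a=1 b=-25/12 c=-41/24 d=5/8
  seg 2: a=-5 b=-17/12 c=49/24 d=-49/216
S(3/2) = 59/64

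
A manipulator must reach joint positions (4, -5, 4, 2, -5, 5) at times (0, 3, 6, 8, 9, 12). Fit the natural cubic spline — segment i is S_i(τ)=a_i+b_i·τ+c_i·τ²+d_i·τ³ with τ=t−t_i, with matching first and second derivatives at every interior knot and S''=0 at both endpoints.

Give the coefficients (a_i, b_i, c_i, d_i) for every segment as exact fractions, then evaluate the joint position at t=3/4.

  seg 0: a=4 b=-7675/1611 c=0 d=2842/14499
  seg 1: a=-5 b=851/1611 c=2842/1611 d=-4544/14499
  seg 2: a=4 b=4271/1611 c=-1702/1611 d=-413/1074
  seg 3: a=2 b=-9971/1611 c=-5419/1611 d=457/179
  seg 4: a=-5 b=-8470/1611 c=6920/1611 d=-6920/14499
S(3/4) = 2919/5728

Δ: Δ0=-3, Δ1=3, Δ2=-1, Δ3=-7, Δ4=10/3
row 1: diag=12, rhs=36; c'=1/4, d'=3
row 2: denom=10−3·1/4=37/4; d'=(-24−3·3)/(37/4)=-132/37
row 3: denom=6−2·8/37=206/37; d'=(-36−2·-132/37)/(206/37)=-534/103
row 4: denom=8−1·37/206=1611/206; d'=(62−1·-534/103)/(1611/206)=13840/1611
back: M4=13840/1611
back: M3=-534/103−37/206·13840/1611=-10838/1611
back: M2=-132/37−8/37·-10838/1611=-3404/1611
back: M1=3−1/4·-3404/1611=5684/1611
M: M0=0, M1=5684/1611, M2=-3404/1611, M3=-10838/1611, M4=13840/1611, M5=0
seg 0: a=4, c=M0/2=0, d=(M1−M0)/(6·3)=2842/14499, b=Δ0−h0·(2M0+M1)/6=-7675/1611
seg 1: a=-5, c=M1/2=2842/1611, d=(M2−M1)/(6·3)=-4544/14499, b=Δ1−h1·(2M1+M2)/6=851/1611
seg 2: a=4, c=M2/2=-1702/1611, d=(M3−M2)/(6·2)=-413/1074, b=Δ2−h2·(2M2+M3)/6=4271/1611
seg 3: a=2, c=M3/2=-5419/1611, d=(M4−M3)/(6·1)=457/179, b=Δ3−h3·(2M3+M4)/6=-9971/1611
seg 4: a=-5, c=M4/2=6920/1611, d=(M5−M4)/(6·3)=-6920/14499, b=Δ4−h4·(2M4+M5)/6=-8470/1611
t_q=3/4 → seg 0, τ=3/4; S=4+-7675/1611·τ+0·τ²+2842/14499·τ³=2919/5728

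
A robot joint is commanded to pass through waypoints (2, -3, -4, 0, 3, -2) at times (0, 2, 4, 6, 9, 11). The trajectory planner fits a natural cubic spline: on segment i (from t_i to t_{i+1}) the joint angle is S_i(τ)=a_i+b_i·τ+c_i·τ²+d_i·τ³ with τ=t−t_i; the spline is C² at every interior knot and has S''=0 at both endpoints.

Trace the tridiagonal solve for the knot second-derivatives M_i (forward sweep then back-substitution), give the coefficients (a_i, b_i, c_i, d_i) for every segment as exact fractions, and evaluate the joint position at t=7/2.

  seg 0: a=2 b=-3674/1285 c=0 d=923/10280
  seg 1: a=-3 b=-4579/2570 c=2769/5140 d=105/2056
  seg 2: a=-4 b=1267/1285 c=1086/1285 d=-869/5140
  seg 3: a=0 b=3004/1285 c=-87/514 d=-237/2570
  seg 4: a=3 b=-3001/2570 c=-1284/1285 d=214/1285
S(7/2) = -352653/82240

Δ: Δ0=-5/2, Δ1=-1/2, Δ2=2, Δ3=1, Δ4=-5/2
row 1: diag=8, rhs=12; c'=1/4, d'=3/2
row 2: denom=8−2·1/4=15/2; d'=(15−2·3/2)/(15/2)=8/5
row 3: denom=10−2·4/15=142/15; d'=(-6−2·8/5)/(142/15)=-69/71
row 4: denom=10−3·45/142=1285/142; d'=(-21−3·-69/71)/(1285/142)=-2568/1285
back: M4=-2568/1285
back: M3=-69/71−45/142·-2568/1285=-87/257
back: M2=8/5−4/15·-87/257=2172/1285
back: M1=3/2−1/4·2172/1285=2769/2570
M: M0=0, M1=2769/2570, M2=2172/1285, M3=-87/257, M4=-2568/1285, M5=0
seg 0: a=2, c=M0/2=0, d=(M1−M0)/(6·2)=923/10280, b=Δ0−h0·(2M0+M1)/6=-3674/1285
seg 1: a=-3, c=M1/2=2769/5140, d=(M2−M1)/(6·2)=105/2056, b=Δ1−h1·(2M1+M2)/6=-4579/2570
seg 2: a=-4, c=M2/2=1086/1285, d=(M3−M2)/(6·2)=-869/5140, b=Δ2−h2·(2M2+M3)/6=1267/1285
seg 3: a=0, c=M3/2=-87/514, d=(M4−M3)/(6·3)=-237/2570, b=Δ3−h3·(2M3+M4)/6=3004/1285
seg 4: a=3, c=M4/2=-1284/1285, d=(M5−M4)/(6·2)=214/1285, b=Δ4−h4·(2M4+M5)/6=-3001/2570
t_q=7/2 → seg 1, τ=3/2; S=-3+-4579/2570·τ+2769/5140·τ²+105/2056·τ³=-352653/82240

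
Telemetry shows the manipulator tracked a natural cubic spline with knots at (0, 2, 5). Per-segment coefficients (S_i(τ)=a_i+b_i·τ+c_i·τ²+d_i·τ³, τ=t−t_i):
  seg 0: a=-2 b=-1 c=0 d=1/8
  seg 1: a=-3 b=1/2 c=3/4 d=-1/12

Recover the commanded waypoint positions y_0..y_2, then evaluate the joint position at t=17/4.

y_0=-2 y_1=-3 y_2=3
S(17/4) = 249/256

y_0 = S_0(0) = a_0 = -2
y_1 = S_1(0) = a_1 = -3
y_2 = S_1(3) = 3
t_q=17/4 is in segment 1 (τ=9/4); S_1(τ)=249/256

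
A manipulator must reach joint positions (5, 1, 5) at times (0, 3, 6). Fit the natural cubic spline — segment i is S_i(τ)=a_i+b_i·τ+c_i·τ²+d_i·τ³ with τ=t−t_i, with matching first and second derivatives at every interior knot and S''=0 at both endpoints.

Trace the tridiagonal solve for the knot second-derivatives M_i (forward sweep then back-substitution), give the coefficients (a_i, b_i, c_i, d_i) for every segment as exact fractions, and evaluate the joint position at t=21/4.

Δ: Δ0=-4/3, Δ1=4/3
row 1: diag=12, rhs=16; c'=1/4, d'=4/3
back: M1=4/3
M: M0=0, M1=4/3, M2=0
seg 0: a=5, c=M0/2=0, d=(M1−M0)/(6·3)=2/27, b=Δ0−h0·(2M0+M1)/6=-2
seg 1: a=1, c=M1/2=2/3, d=(M2−M1)/(6·3)=-2/27, b=Δ1−h1·(2M1+M2)/6=0
t_q=21/4 → seg 1, τ=9/4; S=1+0·τ+2/3·τ²+-2/27·τ³=113/32

  seg 0: a=5 b=-2 c=0 d=2/27
  seg 1: a=1 b=0 c=2/3 d=-2/27
S(21/4) = 113/32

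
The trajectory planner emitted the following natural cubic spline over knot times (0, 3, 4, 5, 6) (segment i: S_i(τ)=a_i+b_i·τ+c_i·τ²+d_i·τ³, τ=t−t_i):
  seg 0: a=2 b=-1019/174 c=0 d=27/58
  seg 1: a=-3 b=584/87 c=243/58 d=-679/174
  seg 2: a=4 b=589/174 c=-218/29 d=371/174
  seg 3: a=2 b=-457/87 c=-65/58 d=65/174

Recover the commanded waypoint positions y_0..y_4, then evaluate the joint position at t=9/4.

y_0=2 y_1=-3 y_2=4 y_3=2 y_4=-4
S(9/4) = -21805/3712

y_0 = S_0(0) = a_0 = 2
y_1 = S_1(0) = a_1 = -3
y_2 = S_2(0) = a_2 = 4
y_3 = S_3(0) = a_3 = 2
y_4 = S_3(1) = -4
t_q=9/4 is in segment 0 (τ=9/4); S_0(τ)=-21805/3712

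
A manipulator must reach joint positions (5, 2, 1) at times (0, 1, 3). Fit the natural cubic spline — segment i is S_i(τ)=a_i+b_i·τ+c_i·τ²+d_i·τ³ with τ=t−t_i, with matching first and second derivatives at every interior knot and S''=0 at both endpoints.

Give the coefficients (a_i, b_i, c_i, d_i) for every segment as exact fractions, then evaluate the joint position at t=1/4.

Δ: Δ0=-3, Δ1=-1/2
row 1: diag=6, rhs=15; c'=1/3, d'=5/2
back: M1=5/2
M: M0=0, M1=5/2, M2=0
seg 0: a=5, c=M0/2=0, d=(M1−M0)/(6·1)=5/12, b=Δ0−h0·(2M0+M1)/6=-41/12
seg 1: a=2, c=M1/2=5/4, d=(M2−M1)/(6·2)=-5/24, b=Δ1−h1·(2M1+M2)/6=-13/6
t_q=1/4 → seg 0, τ=1/4; S=5+-41/12·τ+0·τ²+5/12·τ³=1063/256

  seg 0: a=5 b=-41/12 c=0 d=5/12
  seg 1: a=2 b=-13/6 c=5/4 d=-5/24
S(1/4) = 1063/256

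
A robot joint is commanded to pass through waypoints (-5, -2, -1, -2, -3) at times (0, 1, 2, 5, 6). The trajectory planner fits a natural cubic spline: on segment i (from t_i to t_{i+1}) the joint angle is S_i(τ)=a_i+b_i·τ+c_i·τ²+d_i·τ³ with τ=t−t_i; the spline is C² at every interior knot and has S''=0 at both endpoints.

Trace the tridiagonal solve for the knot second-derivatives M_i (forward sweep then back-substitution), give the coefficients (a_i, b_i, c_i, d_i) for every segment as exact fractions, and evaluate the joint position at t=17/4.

  seg 0: a=-5 b=553/159 c=0 d=-76/159
  seg 1: a=-2 b=325/159 c=-76/53 d=62/159
  seg 2: a=-1 b=55/159 c=-14/53 d=2/159
  seg 3: a=-2 b=-143/159 c=-8/53 d=8/159
S(17/4) = -2401/1696

Δ: Δ0=3, Δ1=1, Δ2=-1/3, Δ3=-1
row 1: diag=4, rhs=-12; c'=1/4, d'=-3
row 2: denom=8−1·1/4=31/4; d'=(-8−1·-3)/(31/4)=-20/31
row 3: denom=8−3·12/31=212/31; d'=(-4−3·-20/31)/(212/31)=-16/53
back: M3=-16/53
back: M2=-20/31−12/31·-16/53=-28/53
back: M1=-3−1/4·-28/53=-152/53
M: M0=0, M1=-152/53, M2=-28/53, M3=-16/53, M4=0
seg 0: a=-5, c=M0/2=0, d=(M1−M0)/(6·1)=-76/159, b=Δ0−h0·(2M0+M1)/6=553/159
seg 1: a=-2, c=M1/2=-76/53, d=(M2−M1)/(6·1)=62/159, b=Δ1−h1·(2M1+M2)/6=325/159
seg 2: a=-1, c=M2/2=-14/53, d=(M3−M2)/(6·3)=2/159, b=Δ2−h2·(2M2+M3)/6=55/159
seg 3: a=-2, c=M3/2=-8/53, d=(M4−M3)/(6·1)=8/159, b=Δ3−h3·(2M3+M4)/6=-143/159
t_q=17/4 → seg 2, τ=9/4; S=-1+55/159·τ+-14/53·τ²+2/159·τ³=-2401/1696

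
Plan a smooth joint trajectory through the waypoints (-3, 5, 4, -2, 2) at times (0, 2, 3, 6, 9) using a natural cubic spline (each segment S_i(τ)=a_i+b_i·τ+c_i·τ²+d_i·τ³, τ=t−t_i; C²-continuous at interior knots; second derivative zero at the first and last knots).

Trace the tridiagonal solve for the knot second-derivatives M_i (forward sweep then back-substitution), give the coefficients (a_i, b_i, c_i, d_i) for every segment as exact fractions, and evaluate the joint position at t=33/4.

Δ: Δ0=4, Δ1=-1, Δ2=-2, Δ3=4/3
row 1: diag=6, rhs=-30; c'=1/6, d'=-5
row 2: denom=8−1·1/6=47/6; d'=(-6−1·-5)/(47/6)=-6/47
row 3: denom=12−3·18/47=510/47; d'=(20−3·-6/47)/(510/47)=479/255
back: M3=479/255
back: M2=-6/47−18/47·479/255=-72/85
back: M1=-5−1/6·-72/85=-413/85
M: M0=0, M1=-413/85, M2=-72/85, M3=479/255, M4=0
seg 0: a=-3, c=M0/2=0, d=(M1−M0)/(6·2)=-413/1020, b=Δ0−h0·(2M0+M1)/6=1433/255
seg 1: a=5, c=M1/2=-413/170, d=(M2−M1)/(6·1)=341/510, b=Δ1−h1·(2M1+M2)/6=194/255
seg 2: a=4, c=M2/2=-36/85, d=(M3−M2)/(6·3)=139/918, b=Δ2−h2·(2M2+M3)/6=-1067/510
seg 3: a=-2, c=M3/2=479/510, d=(M4−M3)/(6·3)=-479/4590, b=Δ3−h3·(2M3+M4)/6=-139/255
t_q=33/4 → seg 3, τ=9/4; S=-2+-139/255·τ+479/510·τ²+-479/4590·τ³=739/2176

  seg 0: a=-3 b=1433/255 c=0 d=-413/1020
  seg 1: a=5 b=194/255 c=-413/170 d=341/510
  seg 2: a=4 b=-1067/510 c=-36/85 d=139/918
  seg 3: a=-2 b=-139/255 c=479/510 d=-479/4590
S(33/4) = 739/2176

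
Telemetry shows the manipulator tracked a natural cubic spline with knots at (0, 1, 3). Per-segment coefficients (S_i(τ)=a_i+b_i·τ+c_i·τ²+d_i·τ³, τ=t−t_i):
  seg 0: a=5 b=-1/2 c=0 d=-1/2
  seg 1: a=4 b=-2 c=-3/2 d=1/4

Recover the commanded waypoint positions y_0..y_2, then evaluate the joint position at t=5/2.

y_0 = S_0(0) = a_0 = 5
y_1 = S_1(0) = a_1 = 4
y_2 = S_1(2) = -4
t_q=5/2 is in segment 1 (τ=3/2); S_1(τ)=-49/32

y_0=5 y_1=4 y_2=-4
S(5/2) = -49/32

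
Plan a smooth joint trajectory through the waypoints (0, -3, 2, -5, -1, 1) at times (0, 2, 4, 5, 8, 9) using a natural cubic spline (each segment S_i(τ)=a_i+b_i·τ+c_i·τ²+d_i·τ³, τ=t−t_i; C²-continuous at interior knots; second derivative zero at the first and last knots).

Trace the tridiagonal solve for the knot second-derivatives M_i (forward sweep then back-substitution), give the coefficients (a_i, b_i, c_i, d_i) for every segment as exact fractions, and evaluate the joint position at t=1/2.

Δ: Δ0=-3/2, Δ1=5/2, Δ2=-7, Δ3=4/3, Δ4=2
row 1: diag=8, rhs=24; c'=1/4, d'=3
row 2: denom=6−2·1/4=11/2; d'=(-57−2·3)/(11/2)=-126/11
row 3: denom=8−1·2/11=86/11; d'=(50−1·-126/11)/(86/11)=338/43
row 4: denom=8−3·33/86=589/86; d'=(4−3·338/43)/(589/86)=-1684/589
back: M4=-1684/589
back: M3=338/43−33/86·-1684/589=5276/589
back: M2=-126/11−2/11·5276/589=-7706/589
back: M1=3−1/4·-7706/589=7387/1178
M: M0=0, M1=7387/1178, M2=-7706/589, M3=5276/589, M4=-1684/589, M5=0
seg 0: a=0, c=M0/2=0, d=(M1−M0)/(6·2)=7387/14136, b=Δ0−h0·(2M0+M1)/6=-6344/1767
seg 1: a=-3, c=M1/2=7387/2356, d=(M2−M1)/(6·2)=-22799/14136, b=Δ1−h1·(2M1+M2)/6=9473/3534
seg 2: a=2, c=M2/2=-3853/589, d=(M3−M2)/(6·1)=6491/1767, b=Δ2−h2·(2M2+M3)/6=-7301/1767
seg 3: a=-5, c=M3/2=2638/589, d=(M4−M3)/(6·3)=-1160/1767, b=Δ3−h3·(2M3+M4)/6=-10946/1767
seg 4: a=-1, c=M4/2=-842/589, d=(M5−M4)/(6·1)=842/1767, b=Δ4−h4·(2M4+M5)/6=5218/1767
t_q=1/2 → seg 0, τ=1/2; S=0+-6344/1767·τ+0·τ²+7387/14136·τ³=-65207/37696

  seg 0: a=0 b=-6344/1767 c=0 d=7387/14136
  seg 1: a=-3 b=9473/3534 c=7387/2356 d=-22799/14136
  seg 2: a=2 b=-7301/1767 c=-3853/589 d=6491/1767
  seg 3: a=-5 b=-10946/1767 c=2638/589 d=-1160/1767
  seg 4: a=-1 b=5218/1767 c=-842/589 d=842/1767
S(1/2) = -65207/37696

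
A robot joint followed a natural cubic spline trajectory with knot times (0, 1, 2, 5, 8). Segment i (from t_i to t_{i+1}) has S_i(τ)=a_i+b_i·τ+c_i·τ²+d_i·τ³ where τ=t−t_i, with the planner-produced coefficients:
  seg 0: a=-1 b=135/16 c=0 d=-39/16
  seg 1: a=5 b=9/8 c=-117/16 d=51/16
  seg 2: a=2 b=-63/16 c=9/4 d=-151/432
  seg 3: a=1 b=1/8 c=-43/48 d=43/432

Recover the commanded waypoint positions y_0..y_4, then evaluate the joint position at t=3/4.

y_0 = S_0(0) = a_0 = -1
y_1 = S_1(0) = a_1 = 5
y_2 = S_2(0) = a_2 = 2
y_3 = S_3(0) = a_3 = 1
y_4 = S_3(3) = -4
t_q=3/4 is in segment 0 (τ=3/4); S_0(τ)=4403/1024

y_0=-1 y_1=5 y_2=2 y_3=1 y_4=-4
S(3/4) = 4403/1024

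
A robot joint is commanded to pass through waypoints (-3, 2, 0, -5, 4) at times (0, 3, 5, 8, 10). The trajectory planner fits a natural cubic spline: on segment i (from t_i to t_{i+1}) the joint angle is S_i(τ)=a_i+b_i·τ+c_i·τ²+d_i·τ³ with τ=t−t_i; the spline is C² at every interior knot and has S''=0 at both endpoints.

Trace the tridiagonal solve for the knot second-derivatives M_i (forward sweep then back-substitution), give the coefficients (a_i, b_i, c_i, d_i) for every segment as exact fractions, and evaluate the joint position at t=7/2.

Δ: Δ0=5/3, Δ1=-1, Δ2=-5/3, Δ3=9/2
row 1: diag=10, rhs=-16; c'=1/5, d'=-8/5
row 2: denom=10−2·1/5=48/5; d'=(-4−2·-8/5)/(48/5)=-1/12
row 3: denom=10−3·5/16=145/16; d'=(37−3·-1/12)/(145/16)=596/145
back: M3=596/145
back: M2=-1/12−5/16·596/145=-119/87
back: M1=-8/5−1/5·-119/87=-577/435
M: M0=0, M1=-577/435, M2=-119/87, M3=596/145, M4=0
seg 0: a=-3, c=M0/2=0, d=(M1−M0)/(6·3)=-577/7830, b=Δ0−h0·(2M0+M1)/6=2027/870
seg 1: a=2, c=M1/2=-577/870, d=(M2−M1)/(6·2)=-1/290, b=Δ1−h1·(2M1+M2)/6=148/435
seg 2: a=0, c=M2/2=-119/174, d=(M3−M2)/(6·3)=2383/7830, b=Δ2−h2·(2M2+M3)/6=-1024/435
seg 3: a=-5, c=M3/2=298/145, d=(M4−M3)/(6·2)=-149/435, b=Δ3−h3·(2M3+M4)/6=1531/870
t_q=7/2 → seg 1, τ=1/2; S=2+148/435·τ+-577/870·τ²+-1/290·τ³=4649/2320

  seg 0: a=-3 b=2027/870 c=0 d=-577/7830
  seg 1: a=2 b=148/435 c=-577/870 d=-1/290
  seg 2: a=0 b=-1024/435 c=-119/174 d=2383/7830
  seg 3: a=-5 b=1531/870 c=298/145 d=-149/435
S(7/2) = 4649/2320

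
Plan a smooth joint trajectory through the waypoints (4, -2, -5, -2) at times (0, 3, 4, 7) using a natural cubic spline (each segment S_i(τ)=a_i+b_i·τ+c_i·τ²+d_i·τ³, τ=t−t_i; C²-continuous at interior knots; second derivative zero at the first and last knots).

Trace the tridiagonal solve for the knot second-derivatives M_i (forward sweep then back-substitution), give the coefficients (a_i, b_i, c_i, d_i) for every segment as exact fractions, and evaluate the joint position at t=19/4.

Δ: Δ0=-2, Δ1=-3, Δ2=1
row 1: diag=8, rhs=-6; c'=1/8, d'=-3/4
row 2: denom=8−1·1/8=63/8; d'=(24−1·-3/4)/(63/8)=22/7
back: M2=22/7
back: M1=-3/4−1/8·22/7=-8/7
M: M0=0, M1=-8/7, M2=22/7, M3=0
seg 0: a=4, c=M0/2=0, d=(M1−M0)/(6·3)=-4/63, b=Δ0−h0·(2M0+M1)/6=-10/7
seg 1: a=-2, c=M1/2=-4/7, d=(M2−M1)/(6·1)=5/7, b=Δ1−h1·(2M1+M2)/6=-22/7
seg 2: a=-5, c=M2/2=11/7, d=(M3−M2)/(6·3)=-11/63, b=Δ2−h2·(2M2+M3)/6=-15/7
t_q=19/4 → seg 2, τ=3/4; S=-5+-15/7·τ+11/7·τ²+-11/63·τ³=-371/64

  seg 0: a=4 b=-10/7 c=0 d=-4/63
  seg 1: a=-2 b=-22/7 c=-4/7 d=5/7
  seg 2: a=-5 b=-15/7 c=11/7 d=-11/63
S(19/4) = -371/64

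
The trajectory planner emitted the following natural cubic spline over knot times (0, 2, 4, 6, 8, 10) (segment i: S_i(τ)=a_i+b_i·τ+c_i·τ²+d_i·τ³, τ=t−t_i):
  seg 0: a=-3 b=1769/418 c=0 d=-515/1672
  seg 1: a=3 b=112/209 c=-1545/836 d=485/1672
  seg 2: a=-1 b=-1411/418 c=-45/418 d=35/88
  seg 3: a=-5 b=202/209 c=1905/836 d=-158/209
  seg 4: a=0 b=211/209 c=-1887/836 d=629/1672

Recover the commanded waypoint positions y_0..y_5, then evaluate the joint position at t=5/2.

y_0 = S_0(0) = a_0 = -3
y_1 = S_1(0) = a_1 = 3
y_2 = S_2(0) = a_2 = -1
y_3 = S_3(0) = a_3 = -5
y_4 = S_4(0) = a_4 = 0
y_5 = S_4(2) = -4
t_q=5/2 is in segment 1 (τ=1/2); S_1(τ)=38017/13376

y_0=-3 y_1=3 y_2=-1 y_3=-5 y_4=0 y_5=-4
S(5/2) = 38017/13376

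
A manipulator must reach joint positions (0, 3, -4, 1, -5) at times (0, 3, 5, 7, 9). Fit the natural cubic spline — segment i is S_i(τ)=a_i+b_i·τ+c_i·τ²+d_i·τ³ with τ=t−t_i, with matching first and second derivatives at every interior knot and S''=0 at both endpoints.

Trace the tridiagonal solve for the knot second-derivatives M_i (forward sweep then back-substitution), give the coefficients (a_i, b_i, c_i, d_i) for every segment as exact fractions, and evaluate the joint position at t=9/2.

  seg 0: a=0 b=433/142 c=0 d=-97/426
  seg 1: a=3 b=-220/71 c=-291/142 d=525/568
  seg 2: a=-4 b=-29/142 c=993/284 d=-609/568
  seg 3: a=1 b=65/71 c=-417/142 d=139/284
S(9/2) = -14265/4544

Δ: Δ0=1, Δ1=-7/2, Δ2=5/2, Δ3=-3
row 1: diag=10, rhs=-27; c'=1/5, d'=-27/10
row 2: denom=8−2·1/5=38/5; d'=(36−2·-27/10)/(38/5)=207/38
row 3: denom=8−2·5/19=142/19; d'=(-33−2·207/38)/(142/19)=-417/71
back: M3=-417/71
back: M2=207/38−5/19·-417/71=993/142
back: M1=-27/10−1/5·993/142=-291/71
M: M0=0, M1=-291/71, M2=993/142, M3=-417/71, M4=0
seg 0: a=0, c=M0/2=0, d=(M1−M0)/(6·3)=-97/426, b=Δ0−h0·(2M0+M1)/6=433/142
seg 1: a=3, c=M1/2=-291/142, d=(M2−M1)/(6·2)=525/568, b=Δ1−h1·(2M1+M2)/6=-220/71
seg 2: a=-4, c=M2/2=993/284, d=(M3−M2)/(6·2)=-609/568, b=Δ2−h2·(2M2+M3)/6=-29/142
seg 3: a=1, c=M3/2=-417/142, d=(M4−M3)/(6·2)=139/284, b=Δ3−h3·(2M3+M4)/6=65/71
t_q=9/2 → seg 1, τ=3/2; S=3+-220/71·τ+-291/142·τ²+525/568·τ³=-14265/4544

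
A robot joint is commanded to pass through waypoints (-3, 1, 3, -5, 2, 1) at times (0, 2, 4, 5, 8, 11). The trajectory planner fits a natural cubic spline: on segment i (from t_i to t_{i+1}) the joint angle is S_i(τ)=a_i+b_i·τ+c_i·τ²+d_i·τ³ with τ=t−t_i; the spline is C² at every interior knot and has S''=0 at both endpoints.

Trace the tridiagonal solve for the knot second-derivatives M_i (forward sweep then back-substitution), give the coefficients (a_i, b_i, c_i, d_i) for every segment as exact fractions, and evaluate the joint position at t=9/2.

  seg 0: a=-3 b=402/311 c=0 d=55/311
  seg 1: a=1 b=1062/311 c=330/311 d=-1411/1244
  seg 2: a=3 b=-1851/311 c=-3573/622 d=2299/622
  seg 3: a=-5 b=-3951/622 c=1662/311 d=-13709/16794
  seg 4: a=2 b=1142/311 c=-3737/1866 d=3737/16794
S(9/2) = -4727/4976

Δ: Δ0=2, Δ1=1, Δ2=-8, Δ3=7/3, Δ4=-1/3
row 1: diag=8, rhs=-6; c'=1/4, d'=-3/4
row 2: denom=6−2·1/4=11/2; d'=(-54−2·-3/4)/(11/2)=-105/11
row 3: denom=8−1·2/11=86/11; d'=(62−1·-105/11)/(86/11)=787/86
row 4: denom=12−3·33/86=933/86; d'=(-16−3·787/86)/(933/86)=-3737/933
back: M4=-3737/933
back: M3=787/86−33/86·-3737/933=3324/311
back: M2=-105/11−2/11·3324/311=-3573/311
back: M1=-3/4−1/4·-3573/311=660/311
M: M0=0, M1=660/311, M2=-3573/311, M3=3324/311, M4=-3737/933, M5=0
seg 0: a=-3, c=M0/2=0, d=(M1−M0)/(6·2)=55/311, b=Δ0−h0·(2M0+M1)/6=402/311
seg 1: a=1, c=M1/2=330/311, d=(M2−M1)/(6·2)=-1411/1244, b=Δ1−h1·(2M1+M2)/6=1062/311
seg 2: a=3, c=M2/2=-3573/622, d=(M3−M2)/(6·1)=2299/622, b=Δ2−h2·(2M2+M3)/6=-1851/311
seg 3: a=-5, c=M3/2=1662/311, d=(M4−M3)/(6·3)=-13709/16794, b=Δ3−h3·(2M3+M4)/6=-3951/622
seg 4: a=2, c=M4/2=-3737/1866, d=(M5−M4)/(6·3)=3737/16794, b=Δ4−h4·(2M4+M5)/6=1142/311
t_q=9/2 → seg 2, τ=1/2; S=3+-1851/311·τ+-3573/622·τ²+2299/622·τ³=-4727/4976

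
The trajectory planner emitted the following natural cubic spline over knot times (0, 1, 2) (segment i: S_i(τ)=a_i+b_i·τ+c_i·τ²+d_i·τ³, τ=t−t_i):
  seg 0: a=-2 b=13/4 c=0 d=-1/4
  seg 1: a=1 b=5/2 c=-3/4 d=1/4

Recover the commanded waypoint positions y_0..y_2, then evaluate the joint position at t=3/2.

y_0=-2 y_1=1 y_2=3
S(3/2) = 67/32

y_0 = S_0(0) = a_0 = -2
y_1 = S_1(0) = a_1 = 1
y_2 = S_1(1) = 3
t_q=3/2 is in segment 1 (τ=1/2); S_1(τ)=67/32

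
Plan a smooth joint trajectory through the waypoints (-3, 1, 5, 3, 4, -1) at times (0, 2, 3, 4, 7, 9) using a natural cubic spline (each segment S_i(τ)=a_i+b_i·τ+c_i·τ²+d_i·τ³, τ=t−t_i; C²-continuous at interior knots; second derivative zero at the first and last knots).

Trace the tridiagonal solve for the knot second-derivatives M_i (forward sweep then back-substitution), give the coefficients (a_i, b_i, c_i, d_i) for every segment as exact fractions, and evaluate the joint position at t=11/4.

  seg 0: a=-3 b=3403/4719 c=0 d=6035/18876
  seg 1: a=1 b=21508/4719 c=6035/3146 d=-23369/9438
  seg 2: a=5 b=829/858 c=-8667/1573 d=24007/9438
  seg 3: a=3 b=-11432/4719 c=6673/3146 d=-97/242
  seg 4: a=4 b=-4891/9438 c=-2338/1573 d=1169/4719
S(11/4) = 896539/201344

Δ: Δ0=2, Δ1=4, Δ2=-2, Δ3=1/3, Δ4=-5/2
row 1: diag=6, rhs=12; c'=1/6, d'=2
row 2: denom=4−1·1/6=23/6; d'=(-36−1·2)/(23/6)=-228/23
row 3: denom=8−1·6/23=178/23; d'=(14−1·-228/23)/(178/23)=275/89
row 4: denom=10−3·69/178=1573/178; d'=(-17−3·275/89)/(1573/178)=-4676/1573
back: M4=-4676/1573
back: M3=275/89−69/178·-4676/1573=6673/1573
back: M2=-228/23−6/23·6673/1573=-17334/1573
back: M1=2−1/6·-17334/1573=6035/1573
M: M0=0, M1=6035/1573, M2=-17334/1573, M3=6673/1573, M4=-4676/1573, M5=0
seg 0: a=-3, c=M0/2=0, d=(M1−M0)/(6·2)=6035/18876, b=Δ0−h0·(2M0+M1)/6=3403/4719
seg 1: a=1, c=M1/2=6035/3146, d=(M2−M1)/(6·1)=-23369/9438, b=Δ1−h1·(2M1+M2)/6=21508/4719
seg 2: a=5, c=M2/2=-8667/1573, d=(M3−M2)/(6·1)=24007/9438, b=Δ2−h2·(2M2+M3)/6=829/858
seg 3: a=3, c=M3/2=6673/3146, d=(M4−M3)/(6·3)=-97/242, b=Δ3−h3·(2M3+M4)/6=-11432/4719
seg 4: a=4, c=M4/2=-2338/1573, d=(M5−M4)/(6·2)=1169/4719, b=Δ4−h4·(2M4+M5)/6=-4891/9438
t_q=11/4 → seg 1, τ=3/4; S=1+21508/4719·τ+6035/3146·τ²+-23369/9438·τ³=896539/201344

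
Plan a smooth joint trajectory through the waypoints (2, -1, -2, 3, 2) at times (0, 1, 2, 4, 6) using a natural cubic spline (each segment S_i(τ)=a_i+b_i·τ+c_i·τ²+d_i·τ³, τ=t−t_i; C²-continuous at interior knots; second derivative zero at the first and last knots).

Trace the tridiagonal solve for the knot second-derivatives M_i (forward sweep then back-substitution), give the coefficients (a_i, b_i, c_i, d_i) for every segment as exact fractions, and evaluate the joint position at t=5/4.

  seg 0: a=2 b=-93/28 c=0 d=9/28
  seg 1: a=-1 b=-33/14 c=27/28 d=11/28
  seg 2: a=-2 b=3/4 c=15/7 d=-71/112
  seg 3: a=3 b=12/7 c=-93/56 d=31/112
S(5/4) = -2729/1792

Δ: Δ0=-3, Δ1=-1, Δ2=5/2, Δ3=-1/2
row 1: diag=4, rhs=12; c'=1/4, d'=3
row 2: denom=6−1·1/4=23/4; d'=(21−1·3)/(23/4)=72/23
row 3: denom=8−2·8/23=168/23; d'=(-18−2·72/23)/(168/23)=-93/28
back: M3=-93/28
back: M2=72/23−8/23·-93/28=30/7
back: M1=3−1/4·30/7=27/14
M: M0=0, M1=27/14, M2=30/7, M3=-93/28, M4=0
seg 0: a=2, c=M0/2=0, d=(M1−M0)/(6·1)=9/28, b=Δ0−h0·(2M0+M1)/6=-93/28
seg 1: a=-1, c=M1/2=27/28, d=(M2−M1)/(6·1)=11/28, b=Δ1−h1·(2M1+M2)/6=-33/14
seg 2: a=-2, c=M2/2=15/7, d=(M3−M2)/(6·2)=-71/112, b=Δ2−h2·(2M2+M3)/6=3/4
seg 3: a=3, c=M3/2=-93/56, d=(M4−M3)/(6·2)=31/112, b=Δ3−h3·(2M3+M4)/6=12/7
t_q=5/4 → seg 1, τ=1/4; S=-1+-33/14·τ+27/28·τ²+11/28·τ³=-2729/1792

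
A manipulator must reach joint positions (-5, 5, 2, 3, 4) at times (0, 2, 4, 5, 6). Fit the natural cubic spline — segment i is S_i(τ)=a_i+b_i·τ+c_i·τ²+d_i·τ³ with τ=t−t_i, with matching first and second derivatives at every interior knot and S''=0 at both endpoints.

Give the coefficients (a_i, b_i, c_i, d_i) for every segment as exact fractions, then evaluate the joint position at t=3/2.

  seg 0: a=-5 b=393/56 c=0 d=-113/224
  seg 1: a=5 b=27/28 c=-339/112 d=201/224
  seg 2: a=2 b=-3/8 c=33/14 d=-55/56
  seg 3: a=3 b=39/28 c=-33/56 d=11/56
S(3/2) = 979/256

Δ: Δ0=5, Δ1=-3/2, Δ2=1, Δ3=1
row 1: diag=8, rhs=-39; c'=1/4, d'=-39/8
row 2: denom=6−2·1/4=11/2; d'=(15−2·-39/8)/(11/2)=9/2
row 3: denom=4−1·2/11=42/11; d'=(0−1·9/2)/(42/11)=-33/28
back: M3=-33/28
back: M2=9/2−2/11·-33/28=33/7
back: M1=-39/8−1/4·33/7=-339/56
M: M0=0, M1=-339/56, M2=33/7, M3=-33/28, M4=0
seg 0: a=-5, c=M0/2=0, d=(M1−M0)/(6·2)=-113/224, b=Δ0−h0·(2M0+M1)/6=393/56
seg 1: a=5, c=M1/2=-339/112, d=(M2−M1)/(6·2)=201/224, b=Δ1−h1·(2M1+M2)/6=27/28
seg 2: a=2, c=M2/2=33/14, d=(M3−M2)/(6·1)=-55/56, b=Δ2−h2·(2M2+M3)/6=-3/8
seg 3: a=3, c=M3/2=-33/56, d=(M4−M3)/(6·1)=11/56, b=Δ3−h3·(2M3+M4)/6=39/28
t_q=3/2 → seg 0, τ=3/2; S=-5+393/56·τ+0·τ²+-113/224·τ³=979/256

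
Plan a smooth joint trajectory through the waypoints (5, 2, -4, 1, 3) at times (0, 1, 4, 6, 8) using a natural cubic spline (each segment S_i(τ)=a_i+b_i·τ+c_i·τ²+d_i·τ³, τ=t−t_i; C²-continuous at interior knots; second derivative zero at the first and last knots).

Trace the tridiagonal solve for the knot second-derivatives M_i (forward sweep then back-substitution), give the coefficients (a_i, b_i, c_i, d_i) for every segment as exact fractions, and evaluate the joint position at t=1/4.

  seg 0: a=5 b=-1567/536 c=0 d=-41/536
  seg 1: a=2 b=-845/268 c=-123/536 d=329/1608
  seg 2: a=-4 b=533/536 c=108/67 d=-921/2144
  seg 3: a=1 b=613/268 c=-1035/1072 d=345/2144
S(1/4) = 146407/34304

Δ: Δ0=-3, Δ1=-2, Δ2=5/2, Δ3=1
row 1: diag=8, rhs=6; c'=3/8, d'=3/4
row 2: denom=10−3·3/8=71/8; d'=(27−3·3/4)/(71/8)=198/71
row 3: denom=8−2·16/71=536/71; d'=(-9−2·198/71)/(536/71)=-1035/536
back: M3=-1035/536
back: M2=198/71−16/71·-1035/536=216/67
back: M1=3/4−3/8·216/67=-123/268
M: M0=0, M1=-123/268, M2=216/67, M3=-1035/536, M4=0
seg 0: a=5, c=M0/2=0, d=(M1−M0)/(6·1)=-41/536, b=Δ0−h0·(2M0+M1)/6=-1567/536
seg 1: a=2, c=M1/2=-123/536, d=(M2−M1)/(6·3)=329/1608, b=Δ1−h1·(2M1+M2)/6=-845/268
seg 2: a=-4, c=M2/2=108/67, d=(M3−M2)/(6·2)=-921/2144, b=Δ2−h2·(2M2+M3)/6=533/536
seg 3: a=1, c=M3/2=-1035/1072, d=(M4−M3)/(6·2)=345/2144, b=Δ3−h3·(2M3+M4)/6=613/268
t_q=1/4 → seg 0, τ=1/4; S=5+-1567/536·τ+0·τ²+-41/536·τ³=146407/34304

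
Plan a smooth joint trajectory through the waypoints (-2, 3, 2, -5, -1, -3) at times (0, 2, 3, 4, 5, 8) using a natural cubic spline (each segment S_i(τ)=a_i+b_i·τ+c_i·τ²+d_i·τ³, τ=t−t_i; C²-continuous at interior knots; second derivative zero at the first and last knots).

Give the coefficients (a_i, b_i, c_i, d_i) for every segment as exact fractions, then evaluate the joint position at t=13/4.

Δ: Δ0=5/2, Δ1=-1, Δ2=-7, Δ3=4, Δ4=-2/3
row 1: diag=6, rhs=-21; c'=1/6, d'=-7/2
row 2: denom=4−1·1/6=23/6; d'=(-36−1·-7/2)/(23/6)=-195/23
row 3: denom=4−1·6/23=86/23; d'=(66−1·-195/23)/(86/23)=1713/86
row 4: denom=8−1·23/86=665/86; d'=(-28−1·1713/86)/(665/86)=-4121/665
back: M4=-4121/665
back: M3=1713/86−23/86·-4121/665=14348/665
back: M2=-195/23−6/23·14348/665=-9381/665
back: M1=-7/2−1/6·-9381/665=-764/665
M: M0=0, M1=-764/665, M2=-9381/665, M3=14348/665, M4=-4121/665, M5=0
seg 0: a=-2, c=M0/2=0, d=(M1−M0)/(6·2)=-191/1995, b=Δ0−h0·(2M0+M1)/6=11503/3990
seg 1: a=3, c=M1/2=-382/665, d=(M2−M1)/(6·1)=-1231/570, b=Δ1−h1·(2M1+M2)/6=6919/3990
seg 2: a=2, c=M2/2=-9381/1330, d=(M3−M2)/(6·1)=23729/3990, b=Δ2−h2·(2M2+M3)/6=-11758/1995
seg 3: a=-5, c=M3/2=7174/665, d=(M4−M3)/(6·1)=-18469/3990, b=Δ3−h3·(2M3+M4)/6=-1723/798
seg 4: a=-1, c=M4/2=-4121/1330, d=(M5−M4)/(6·3)=4121/11970, b=Δ4−h4·(2M4+M5)/6=11033/1995
t_q=13/4 → seg 2, τ=1/4; S=2+-11758/1995·τ+-9381/1330·τ²+23729/3990·τ³=15207/85120

  seg 0: a=-2 b=11503/3990 c=0 d=-191/1995
  seg 1: a=3 b=6919/3990 c=-382/665 d=-1231/570
  seg 2: a=2 b=-11758/1995 c=-9381/1330 d=23729/3990
  seg 3: a=-5 b=-1723/798 c=7174/665 d=-18469/3990
  seg 4: a=-1 b=11033/1995 c=-4121/1330 d=4121/11970
S(13/4) = 15207/85120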